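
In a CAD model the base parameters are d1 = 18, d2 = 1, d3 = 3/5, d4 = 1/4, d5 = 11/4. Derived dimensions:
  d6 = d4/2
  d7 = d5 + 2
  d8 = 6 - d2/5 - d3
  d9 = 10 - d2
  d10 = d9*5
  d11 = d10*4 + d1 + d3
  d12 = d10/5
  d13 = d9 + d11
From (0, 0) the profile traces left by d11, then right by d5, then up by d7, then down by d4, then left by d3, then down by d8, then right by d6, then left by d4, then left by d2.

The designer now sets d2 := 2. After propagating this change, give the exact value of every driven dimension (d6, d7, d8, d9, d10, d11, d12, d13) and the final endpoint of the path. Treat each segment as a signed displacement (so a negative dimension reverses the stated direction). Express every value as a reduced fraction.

Apply edit: d2 := 2
  d6 = d4/2 = 1/8
  d7 = d5 + 2 = 19/4
  d8 = 6 - d2/5 - d3 = 5
  d9 = 10 - d2 = 8
  d10 = d9*5 = 40
  d11 = d10*4 + d1 + d3 = 893/5
  d12 = d10/5 = 8
  d13 = d9 + d11 = 933/5
Walk from origin (0, 0):
  seg 1: left by d11 = 893/5 → (-893/5, 0)
  seg 2: right by d5 = 11/4 → (-3517/20, 0)
  seg 3: up by d7 = 19/4 → (-3517/20, 19/4)
  seg 4: down by d4 = 1/4 → (-3517/20, 9/2)
  seg 5: left by d3 = 3/5 → (-3529/20, 9/2)
  seg 6: down by d8 = 5 → (-3529/20, -1/2)
  seg 7: right by d6 = 1/8 → (-7053/40, -1/2)
  seg 8: left by d4 = 1/4 → (-7063/40, -1/2)
  seg 9: left by d2 = 2 → (-7143/40, -1/2)

d6 = 1/8
d7 = 19/4
d8 = 5
d9 = 8
d10 = 40
d11 = 893/5
d12 = 8
d13 = 933/5
endpoint = (-7143/40, -1/2)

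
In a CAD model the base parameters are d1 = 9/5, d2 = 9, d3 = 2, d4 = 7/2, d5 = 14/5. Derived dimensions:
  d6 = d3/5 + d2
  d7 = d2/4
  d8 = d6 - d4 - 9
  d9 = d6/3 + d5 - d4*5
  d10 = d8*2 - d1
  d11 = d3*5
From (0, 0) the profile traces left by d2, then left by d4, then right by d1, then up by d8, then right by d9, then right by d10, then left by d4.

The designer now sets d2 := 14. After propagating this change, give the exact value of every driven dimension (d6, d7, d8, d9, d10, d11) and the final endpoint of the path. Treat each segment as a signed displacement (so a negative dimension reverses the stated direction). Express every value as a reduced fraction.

d6 = 72/5
d7 = 7/2
d8 = 19/10
d9 = -99/10
d10 = 2
d11 = 10
endpoint = (-271/10, 19/10)

Apply edit: d2 := 14
  d6 = d3/5 + d2 = 72/5
  d7 = d2/4 = 7/2
  d8 = d6 - d4 - 9 = 19/10
  d9 = d6/3 + d5 - d4*5 = -99/10
  d10 = d8*2 - d1 = 2
  d11 = d3*5 = 10
Walk from origin (0, 0):
  seg 1: left by d2 = 14 → (-14, 0)
  seg 2: left by d4 = 7/2 → (-35/2, 0)
  seg 3: right by d1 = 9/5 → (-157/10, 0)
  seg 4: up by d8 = 19/10 → (-157/10, 19/10)
  seg 5: right by d9 = -99/10 → (-128/5, 19/10)
  seg 6: right by d10 = 2 → (-118/5, 19/10)
  seg 7: left by d4 = 7/2 → (-271/10, 19/10)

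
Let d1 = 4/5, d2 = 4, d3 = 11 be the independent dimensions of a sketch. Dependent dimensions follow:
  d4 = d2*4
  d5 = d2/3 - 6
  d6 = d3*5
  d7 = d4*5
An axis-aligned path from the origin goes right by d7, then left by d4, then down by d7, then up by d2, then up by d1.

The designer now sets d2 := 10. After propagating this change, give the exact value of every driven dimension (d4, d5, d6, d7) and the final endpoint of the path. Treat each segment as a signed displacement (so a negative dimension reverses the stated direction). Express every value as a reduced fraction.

Apply edit: d2 := 10
  d4 = d2*4 = 40
  d5 = d2/3 - 6 = -8/3
  d6 = d3*5 = 55
  d7 = d4*5 = 200
Walk from origin (0, 0):
  seg 1: right by d7 = 200 → (200, 0)
  seg 2: left by d4 = 40 → (160, 0)
  seg 3: down by d7 = 200 → (160, -200)
  seg 4: up by d2 = 10 → (160, -190)
  seg 5: up by d1 = 4/5 → (160, -946/5)

d4 = 40
d5 = -8/3
d6 = 55
d7 = 200
endpoint = (160, -946/5)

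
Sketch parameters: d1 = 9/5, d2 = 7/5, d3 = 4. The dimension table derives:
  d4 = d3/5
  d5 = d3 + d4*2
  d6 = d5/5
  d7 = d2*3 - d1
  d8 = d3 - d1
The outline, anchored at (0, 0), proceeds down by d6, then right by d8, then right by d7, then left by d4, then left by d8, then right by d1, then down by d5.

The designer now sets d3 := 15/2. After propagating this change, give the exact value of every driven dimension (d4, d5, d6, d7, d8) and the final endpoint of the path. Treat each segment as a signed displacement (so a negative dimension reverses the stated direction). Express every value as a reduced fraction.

d4 = 3/2
d5 = 21/2
d6 = 21/10
d7 = 12/5
d8 = 57/10
endpoint = (27/10, -63/5)

Apply edit: d3 := 15/2
  d4 = d3/5 = 3/2
  d5 = d3 + d4*2 = 21/2
  d6 = d5/5 = 21/10
  d7 = d2*3 - d1 = 12/5
  d8 = d3 - d1 = 57/10
Walk from origin (0, 0):
  seg 1: down by d6 = 21/10 → (0, -21/10)
  seg 2: right by d8 = 57/10 → (57/10, -21/10)
  seg 3: right by d7 = 12/5 → (81/10, -21/10)
  seg 4: left by d4 = 3/2 → (33/5, -21/10)
  seg 5: left by d8 = 57/10 → (9/10, -21/10)
  seg 6: right by d1 = 9/5 → (27/10, -21/10)
  seg 7: down by d5 = 21/2 → (27/10, -63/5)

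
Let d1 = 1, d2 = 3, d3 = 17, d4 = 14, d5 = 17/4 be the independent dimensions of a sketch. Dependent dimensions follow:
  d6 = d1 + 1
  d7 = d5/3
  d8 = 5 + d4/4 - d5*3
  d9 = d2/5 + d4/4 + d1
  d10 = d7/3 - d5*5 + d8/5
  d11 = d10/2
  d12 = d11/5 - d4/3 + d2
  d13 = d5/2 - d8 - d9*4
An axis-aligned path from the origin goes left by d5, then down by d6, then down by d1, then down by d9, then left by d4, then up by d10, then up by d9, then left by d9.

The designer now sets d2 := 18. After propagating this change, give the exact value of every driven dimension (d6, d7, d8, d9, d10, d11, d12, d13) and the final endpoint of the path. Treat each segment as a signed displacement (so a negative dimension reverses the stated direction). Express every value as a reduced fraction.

d6 = 2
d7 = 17/12
d8 = -17/4
d9 = 81/10
d10 = -3893/180
d11 = -3893/360
d12 = 20107/1800
d13 = -1041/40
endpoint = (-527/20, -4433/180)

Apply edit: d2 := 18
  d6 = d1 + 1 = 2
  d7 = d5/3 = 17/12
  d8 = 5 + d4/4 - d5*3 = -17/4
  d9 = d2/5 + d4/4 + d1 = 81/10
  d10 = d7/3 - d5*5 + d8/5 = -3893/180
  d11 = d10/2 = -3893/360
  d12 = d11/5 - d4/3 + d2 = 20107/1800
  d13 = d5/2 - d8 - d9*4 = -1041/40
Walk from origin (0, 0):
  seg 1: left by d5 = 17/4 → (-17/4, 0)
  seg 2: down by d6 = 2 → (-17/4, -2)
  seg 3: down by d1 = 1 → (-17/4, -3)
  seg 4: down by d9 = 81/10 → (-17/4, -111/10)
  seg 5: left by d4 = 14 → (-73/4, -111/10)
  seg 6: up by d10 = -3893/180 → (-73/4, -5891/180)
  seg 7: up by d9 = 81/10 → (-73/4, -4433/180)
  seg 8: left by d9 = 81/10 → (-527/20, -4433/180)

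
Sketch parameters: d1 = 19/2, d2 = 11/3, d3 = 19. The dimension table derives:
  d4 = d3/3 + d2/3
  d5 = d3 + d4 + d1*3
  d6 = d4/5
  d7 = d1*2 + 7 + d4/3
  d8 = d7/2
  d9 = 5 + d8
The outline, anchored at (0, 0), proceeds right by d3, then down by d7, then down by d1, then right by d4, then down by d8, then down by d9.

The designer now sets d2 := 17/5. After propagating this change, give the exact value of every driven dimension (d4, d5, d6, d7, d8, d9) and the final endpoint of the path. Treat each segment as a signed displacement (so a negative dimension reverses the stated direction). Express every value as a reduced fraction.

d4 = 112/15
d5 = 1649/30
d6 = 112/75
d7 = 1282/45
d8 = 641/45
d9 = 866/45
endpoint = (397/15, -6433/90)

Apply edit: d2 := 17/5
  d4 = d3/3 + d2/3 = 112/15
  d5 = d3 + d4 + d1*3 = 1649/30
  d6 = d4/5 = 112/75
  d7 = d1*2 + 7 + d4/3 = 1282/45
  d8 = d7/2 = 641/45
  d9 = 5 + d8 = 866/45
Walk from origin (0, 0):
  seg 1: right by d3 = 19 → (19, 0)
  seg 2: down by d7 = 1282/45 → (19, -1282/45)
  seg 3: down by d1 = 19/2 → (19, -3419/90)
  seg 4: right by d4 = 112/15 → (397/15, -3419/90)
  seg 5: down by d8 = 641/45 → (397/15, -1567/30)
  seg 6: down by d9 = 866/45 → (397/15, -6433/90)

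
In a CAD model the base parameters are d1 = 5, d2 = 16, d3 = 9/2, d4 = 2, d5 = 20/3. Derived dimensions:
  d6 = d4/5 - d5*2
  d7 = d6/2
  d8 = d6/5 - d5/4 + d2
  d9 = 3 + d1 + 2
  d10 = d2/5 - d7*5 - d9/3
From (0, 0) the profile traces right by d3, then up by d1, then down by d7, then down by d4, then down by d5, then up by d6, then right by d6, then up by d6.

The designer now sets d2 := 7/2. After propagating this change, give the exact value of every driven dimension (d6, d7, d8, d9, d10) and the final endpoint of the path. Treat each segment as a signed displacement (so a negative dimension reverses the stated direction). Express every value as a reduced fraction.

d6 = -194/15
d7 = -97/15
d8 = -113/150
d9 = 10
d10 = 297/10
endpoint = (-253/30, -346/15)

Apply edit: d2 := 7/2
  d6 = d4/5 - d5*2 = -194/15
  d7 = d6/2 = -97/15
  d8 = d6/5 - d5/4 + d2 = -113/150
  d9 = 3 + d1 + 2 = 10
  d10 = d2/5 - d7*5 - d9/3 = 297/10
Walk from origin (0, 0):
  seg 1: right by d3 = 9/2 → (9/2, 0)
  seg 2: up by d1 = 5 → (9/2, 5)
  seg 3: down by d7 = -97/15 → (9/2, 172/15)
  seg 4: down by d4 = 2 → (9/2, 142/15)
  seg 5: down by d5 = 20/3 → (9/2, 14/5)
  seg 6: up by d6 = -194/15 → (9/2, -152/15)
  seg 7: right by d6 = -194/15 → (-253/30, -152/15)
  seg 8: up by d6 = -194/15 → (-253/30, -346/15)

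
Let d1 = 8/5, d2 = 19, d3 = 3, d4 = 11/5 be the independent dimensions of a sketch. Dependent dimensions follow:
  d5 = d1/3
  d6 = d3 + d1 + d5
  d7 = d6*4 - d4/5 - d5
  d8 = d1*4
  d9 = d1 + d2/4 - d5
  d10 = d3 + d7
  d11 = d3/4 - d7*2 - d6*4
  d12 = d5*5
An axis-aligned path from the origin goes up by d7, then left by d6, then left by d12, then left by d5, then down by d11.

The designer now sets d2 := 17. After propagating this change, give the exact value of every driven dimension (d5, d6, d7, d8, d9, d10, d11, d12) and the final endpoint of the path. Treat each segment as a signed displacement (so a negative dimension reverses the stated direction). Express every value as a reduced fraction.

Apply edit: d2 := 17
  d5 = d1/3 = 8/15
  d6 = d3 + d1 + d5 = 77/15
  d7 = d6*4 - d4/5 - d5 = 489/25
  d8 = d1*4 = 32/5
  d9 = d1 + d2/4 - d5 = 319/60
  d10 = d3 + d7 = 564/25
  d11 = d3/4 - d7*2 - d6*4 = -17671/300
  d12 = d5*5 = 8/3
Walk from origin (0, 0):
  seg 1: up by d7 = 489/25 → (0, 489/25)
  seg 2: left by d6 = 77/15 → (-77/15, 489/25)
  seg 3: left by d12 = 8/3 → (-39/5, 489/25)
  seg 4: left by d5 = 8/15 → (-25/3, 489/25)
  seg 5: down by d11 = -17671/300 → (-25/3, 23539/300)

d5 = 8/15
d6 = 77/15
d7 = 489/25
d8 = 32/5
d9 = 319/60
d10 = 564/25
d11 = -17671/300
d12 = 8/3
endpoint = (-25/3, 23539/300)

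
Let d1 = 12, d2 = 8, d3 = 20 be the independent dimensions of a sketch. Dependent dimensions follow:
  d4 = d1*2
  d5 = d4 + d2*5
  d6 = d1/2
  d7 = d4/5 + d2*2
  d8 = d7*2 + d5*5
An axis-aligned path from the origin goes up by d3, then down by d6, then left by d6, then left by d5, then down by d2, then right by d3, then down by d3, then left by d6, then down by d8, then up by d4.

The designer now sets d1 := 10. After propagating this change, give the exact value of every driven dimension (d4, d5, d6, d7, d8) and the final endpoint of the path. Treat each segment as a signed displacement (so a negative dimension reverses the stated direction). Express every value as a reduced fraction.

Apply edit: d1 := 10
  d4 = d1*2 = 20
  d5 = d4 + d2*5 = 60
  d6 = d1/2 = 5
  d7 = d4/5 + d2*2 = 20
  d8 = d7*2 + d5*5 = 340
Walk from origin (0, 0):
  seg 1: up by d3 = 20 → (0, 20)
  seg 2: down by d6 = 5 → (0, 15)
  seg 3: left by d6 = 5 → (-5, 15)
  seg 4: left by d5 = 60 → (-65, 15)
  seg 5: down by d2 = 8 → (-65, 7)
  seg 6: right by d3 = 20 → (-45, 7)
  seg 7: down by d3 = 20 → (-45, -13)
  seg 8: left by d6 = 5 → (-50, -13)
  seg 9: down by d8 = 340 → (-50, -353)
  seg 10: up by d4 = 20 → (-50, -333)

d4 = 20
d5 = 60
d6 = 5
d7 = 20
d8 = 340
endpoint = (-50, -333)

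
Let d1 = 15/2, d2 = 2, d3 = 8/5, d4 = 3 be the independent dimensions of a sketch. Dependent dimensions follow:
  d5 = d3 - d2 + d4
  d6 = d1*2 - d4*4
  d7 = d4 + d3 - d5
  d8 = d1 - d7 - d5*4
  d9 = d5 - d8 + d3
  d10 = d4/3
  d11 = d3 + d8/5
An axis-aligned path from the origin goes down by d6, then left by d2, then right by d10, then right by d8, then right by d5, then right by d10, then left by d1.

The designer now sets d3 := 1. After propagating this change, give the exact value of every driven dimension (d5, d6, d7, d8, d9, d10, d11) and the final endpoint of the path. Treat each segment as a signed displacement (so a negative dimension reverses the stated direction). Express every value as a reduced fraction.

Apply edit: d3 := 1
  d5 = d3 - d2 + d4 = 2
  d6 = d1*2 - d4*4 = 3
  d7 = d4 + d3 - d5 = 2
  d8 = d1 - d7 - d5*4 = -5/2
  d9 = d5 - d8 + d3 = 11/2
  d10 = d4/3 = 1
  d11 = d3 + d8/5 = 1/2
Walk from origin (0, 0):
  seg 1: down by d6 = 3 → (0, -3)
  seg 2: left by d2 = 2 → (-2, -3)
  seg 3: right by d10 = 1 → (-1, -3)
  seg 4: right by d8 = -5/2 → (-7/2, -3)
  seg 5: right by d5 = 2 → (-3/2, -3)
  seg 6: right by d10 = 1 → (-1/2, -3)
  seg 7: left by d1 = 15/2 → (-8, -3)

d5 = 2
d6 = 3
d7 = 2
d8 = -5/2
d9 = 11/2
d10 = 1
d11 = 1/2
endpoint = (-8, -3)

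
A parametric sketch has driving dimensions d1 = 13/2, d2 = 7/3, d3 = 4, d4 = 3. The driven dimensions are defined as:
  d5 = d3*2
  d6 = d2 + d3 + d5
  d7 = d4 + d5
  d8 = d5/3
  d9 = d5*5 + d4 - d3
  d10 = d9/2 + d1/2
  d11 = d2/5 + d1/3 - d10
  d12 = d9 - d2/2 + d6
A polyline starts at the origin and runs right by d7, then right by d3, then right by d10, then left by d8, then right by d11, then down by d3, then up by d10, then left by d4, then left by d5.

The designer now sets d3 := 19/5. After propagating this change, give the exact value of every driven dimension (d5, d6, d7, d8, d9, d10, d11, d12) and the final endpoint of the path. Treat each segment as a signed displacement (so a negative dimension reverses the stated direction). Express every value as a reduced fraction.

d5 = 38/5
d6 = 206/15
d7 = 53/5
d8 = 38/15
d9 = 186/5
d10 = 437/20
d11 = -1153/60
d12 = 1493/30
endpoint = (39/10, 361/20)

Apply edit: d3 := 19/5
  d5 = d3*2 = 38/5
  d6 = d2 + d3 + d5 = 206/15
  d7 = d4 + d5 = 53/5
  d8 = d5/3 = 38/15
  d9 = d5*5 + d4 - d3 = 186/5
  d10 = d9/2 + d1/2 = 437/20
  d11 = d2/5 + d1/3 - d10 = -1153/60
  d12 = d9 - d2/2 + d6 = 1493/30
Walk from origin (0, 0):
  seg 1: right by d7 = 53/5 → (53/5, 0)
  seg 2: right by d3 = 19/5 → (72/5, 0)
  seg 3: right by d10 = 437/20 → (145/4, 0)
  seg 4: left by d8 = 38/15 → (2023/60, 0)
  seg 5: right by d11 = -1153/60 → (29/2, 0)
  seg 6: down by d3 = 19/5 → (29/2, -19/5)
  seg 7: up by d10 = 437/20 → (29/2, 361/20)
  seg 8: left by d4 = 3 → (23/2, 361/20)
  seg 9: left by d5 = 38/5 → (39/10, 361/20)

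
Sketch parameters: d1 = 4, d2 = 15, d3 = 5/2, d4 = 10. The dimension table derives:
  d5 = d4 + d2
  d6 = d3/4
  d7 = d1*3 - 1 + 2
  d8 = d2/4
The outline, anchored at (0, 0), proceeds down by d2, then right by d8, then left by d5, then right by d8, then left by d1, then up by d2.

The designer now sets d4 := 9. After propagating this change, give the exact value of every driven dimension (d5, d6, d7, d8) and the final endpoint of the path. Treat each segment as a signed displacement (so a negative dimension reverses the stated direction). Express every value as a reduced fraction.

d5 = 24
d6 = 5/8
d7 = 13
d8 = 15/4
endpoint = (-41/2, 0)

Apply edit: d4 := 9
  d5 = d4 + d2 = 24
  d6 = d3/4 = 5/8
  d7 = d1*3 - 1 + 2 = 13
  d8 = d2/4 = 15/4
Walk from origin (0, 0):
  seg 1: down by d2 = 15 → (0, -15)
  seg 2: right by d8 = 15/4 → (15/4, -15)
  seg 3: left by d5 = 24 → (-81/4, -15)
  seg 4: right by d8 = 15/4 → (-33/2, -15)
  seg 5: left by d1 = 4 → (-41/2, -15)
  seg 6: up by d2 = 15 → (-41/2, 0)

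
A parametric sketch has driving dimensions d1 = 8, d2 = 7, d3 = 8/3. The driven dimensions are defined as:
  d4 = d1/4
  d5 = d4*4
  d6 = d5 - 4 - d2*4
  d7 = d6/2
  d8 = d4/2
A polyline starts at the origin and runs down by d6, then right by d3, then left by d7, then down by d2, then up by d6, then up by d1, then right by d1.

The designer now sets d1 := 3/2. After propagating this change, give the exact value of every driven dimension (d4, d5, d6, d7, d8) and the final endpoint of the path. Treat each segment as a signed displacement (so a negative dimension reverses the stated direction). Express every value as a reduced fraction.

Apply edit: d1 := 3/2
  d4 = d1/4 = 3/8
  d5 = d4*4 = 3/2
  d6 = d5 - 4 - d2*4 = -61/2
  d7 = d6/2 = -61/4
  d8 = d4/2 = 3/16
Walk from origin (0, 0):
  seg 1: down by d6 = -61/2 → (0, 61/2)
  seg 2: right by d3 = 8/3 → (8/3, 61/2)
  seg 3: left by d7 = -61/4 → (215/12, 61/2)
  seg 4: down by d2 = 7 → (215/12, 47/2)
  seg 5: up by d6 = -61/2 → (215/12, -7)
  seg 6: up by d1 = 3/2 → (215/12, -11/2)
  seg 7: right by d1 = 3/2 → (233/12, -11/2)

d4 = 3/8
d5 = 3/2
d6 = -61/2
d7 = -61/4
d8 = 3/16
endpoint = (233/12, -11/2)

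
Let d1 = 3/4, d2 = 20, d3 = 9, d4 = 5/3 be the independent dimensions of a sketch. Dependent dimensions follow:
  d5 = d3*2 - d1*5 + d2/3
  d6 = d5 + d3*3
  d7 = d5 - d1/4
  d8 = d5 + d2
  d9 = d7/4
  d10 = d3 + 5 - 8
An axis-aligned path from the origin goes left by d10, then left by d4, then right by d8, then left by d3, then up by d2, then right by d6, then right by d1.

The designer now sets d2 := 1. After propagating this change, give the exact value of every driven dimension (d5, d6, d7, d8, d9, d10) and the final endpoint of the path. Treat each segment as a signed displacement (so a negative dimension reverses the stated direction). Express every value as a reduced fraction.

d5 = 175/12
d6 = 499/12
d7 = 691/48
d8 = 187/12
d9 = 691/192
d10 = 6
endpoint = (165/4, 1)

Apply edit: d2 := 1
  d5 = d3*2 - d1*5 + d2/3 = 175/12
  d6 = d5 + d3*3 = 499/12
  d7 = d5 - d1/4 = 691/48
  d8 = d5 + d2 = 187/12
  d9 = d7/4 = 691/192
  d10 = d3 + 5 - 8 = 6
Walk from origin (0, 0):
  seg 1: left by d10 = 6 → (-6, 0)
  seg 2: left by d4 = 5/3 → (-23/3, 0)
  seg 3: right by d8 = 187/12 → (95/12, 0)
  seg 4: left by d3 = 9 → (-13/12, 0)
  seg 5: up by d2 = 1 → (-13/12, 1)
  seg 6: right by d6 = 499/12 → (81/2, 1)
  seg 7: right by d1 = 3/4 → (165/4, 1)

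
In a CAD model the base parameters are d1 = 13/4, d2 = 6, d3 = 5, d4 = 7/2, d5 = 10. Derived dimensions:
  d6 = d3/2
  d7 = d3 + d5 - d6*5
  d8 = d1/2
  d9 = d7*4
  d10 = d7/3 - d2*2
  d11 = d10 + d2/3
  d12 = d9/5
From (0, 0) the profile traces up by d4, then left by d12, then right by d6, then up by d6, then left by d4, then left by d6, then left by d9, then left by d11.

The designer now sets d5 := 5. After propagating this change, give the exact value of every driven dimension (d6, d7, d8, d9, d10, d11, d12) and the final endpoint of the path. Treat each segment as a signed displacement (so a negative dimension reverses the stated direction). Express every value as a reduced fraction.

d6 = 5/2
d7 = -5/2
d8 = 13/8
d9 = -10
d10 = -77/6
d11 = -65/6
d12 = -2
endpoint = (58/3, 6)

Apply edit: d5 := 5
  d6 = d3/2 = 5/2
  d7 = d3 + d5 - d6*5 = -5/2
  d8 = d1/2 = 13/8
  d9 = d7*4 = -10
  d10 = d7/3 - d2*2 = -77/6
  d11 = d10 + d2/3 = -65/6
  d12 = d9/5 = -2
Walk from origin (0, 0):
  seg 1: up by d4 = 7/2 → (0, 7/2)
  seg 2: left by d12 = -2 → (2, 7/2)
  seg 3: right by d6 = 5/2 → (9/2, 7/2)
  seg 4: up by d6 = 5/2 → (9/2, 6)
  seg 5: left by d4 = 7/2 → (1, 6)
  seg 6: left by d6 = 5/2 → (-3/2, 6)
  seg 7: left by d9 = -10 → (17/2, 6)
  seg 8: left by d11 = -65/6 → (58/3, 6)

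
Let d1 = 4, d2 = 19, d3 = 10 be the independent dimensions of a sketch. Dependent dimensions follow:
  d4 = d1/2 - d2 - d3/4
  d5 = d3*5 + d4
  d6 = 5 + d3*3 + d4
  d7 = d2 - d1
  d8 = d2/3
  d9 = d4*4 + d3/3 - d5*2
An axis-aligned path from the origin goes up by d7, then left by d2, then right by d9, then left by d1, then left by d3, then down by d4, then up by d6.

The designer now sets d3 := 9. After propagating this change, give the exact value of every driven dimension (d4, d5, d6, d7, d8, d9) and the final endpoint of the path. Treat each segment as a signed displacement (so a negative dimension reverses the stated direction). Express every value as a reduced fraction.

d4 = -77/4
d5 = 103/4
d6 = 51/4
d7 = 15
d8 = 19/3
d9 = -251/2
endpoint = (-315/2, 47)

Apply edit: d3 := 9
  d4 = d1/2 - d2 - d3/4 = -77/4
  d5 = d3*5 + d4 = 103/4
  d6 = 5 + d3*3 + d4 = 51/4
  d7 = d2 - d1 = 15
  d8 = d2/3 = 19/3
  d9 = d4*4 + d3/3 - d5*2 = -251/2
Walk from origin (0, 0):
  seg 1: up by d7 = 15 → (0, 15)
  seg 2: left by d2 = 19 → (-19, 15)
  seg 3: right by d9 = -251/2 → (-289/2, 15)
  seg 4: left by d1 = 4 → (-297/2, 15)
  seg 5: left by d3 = 9 → (-315/2, 15)
  seg 6: down by d4 = -77/4 → (-315/2, 137/4)
  seg 7: up by d6 = 51/4 → (-315/2, 47)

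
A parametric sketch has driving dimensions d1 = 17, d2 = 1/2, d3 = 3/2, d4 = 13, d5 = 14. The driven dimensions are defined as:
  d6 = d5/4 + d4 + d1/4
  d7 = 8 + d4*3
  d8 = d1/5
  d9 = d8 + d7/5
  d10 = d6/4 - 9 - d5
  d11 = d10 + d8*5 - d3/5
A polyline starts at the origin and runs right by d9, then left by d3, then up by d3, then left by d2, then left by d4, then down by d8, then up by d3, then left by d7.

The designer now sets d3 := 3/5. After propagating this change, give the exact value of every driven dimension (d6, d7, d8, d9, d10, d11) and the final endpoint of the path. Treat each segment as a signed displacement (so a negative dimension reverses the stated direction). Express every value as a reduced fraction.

Apply edit: d3 := 3/5
  d6 = d5/4 + d4 + d1/4 = 83/4
  d7 = 8 + d4*3 = 47
  d8 = d1/5 = 17/5
  d9 = d8 + d7/5 = 64/5
  d10 = d6/4 - 9 - d5 = -285/16
  d11 = d10 + d8*5 - d3/5 = -373/400
Walk from origin (0, 0):
  seg 1: right by d9 = 64/5 → (64/5, 0)
  seg 2: left by d3 = 3/5 → (61/5, 0)
  seg 3: up by d3 = 3/5 → (61/5, 3/5)
  seg 4: left by d2 = 1/2 → (117/10, 3/5)
  seg 5: left by d4 = 13 → (-13/10, 3/5)
  seg 6: down by d8 = 17/5 → (-13/10, -14/5)
  seg 7: up by d3 = 3/5 → (-13/10, -11/5)
  seg 8: left by d7 = 47 → (-483/10, -11/5)

d6 = 83/4
d7 = 47
d8 = 17/5
d9 = 64/5
d10 = -285/16
d11 = -373/400
endpoint = (-483/10, -11/5)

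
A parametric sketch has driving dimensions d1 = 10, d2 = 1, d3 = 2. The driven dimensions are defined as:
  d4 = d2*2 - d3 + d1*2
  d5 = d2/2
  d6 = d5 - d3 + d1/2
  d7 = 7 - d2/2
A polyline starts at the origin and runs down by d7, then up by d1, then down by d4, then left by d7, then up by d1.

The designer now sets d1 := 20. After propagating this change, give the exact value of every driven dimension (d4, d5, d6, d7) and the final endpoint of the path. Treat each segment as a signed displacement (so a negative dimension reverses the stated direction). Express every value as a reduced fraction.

Apply edit: d1 := 20
  d4 = d2*2 - d3 + d1*2 = 40
  d5 = d2/2 = 1/2
  d6 = d5 - d3 + d1/2 = 17/2
  d7 = 7 - d2/2 = 13/2
Walk from origin (0, 0):
  seg 1: down by d7 = 13/2 → (0, -13/2)
  seg 2: up by d1 = 20 → (0, 27/2)
  seg 3: down by d4 = 40 → (0, -53/2)
  seg 4: left by d7 = 13/2 → (-13/2, -53/2)
  seg 5: up by d1 = 20 → (-13/2, -13/2)

d4 = 40
d5 = 1/2
d6 = 17/2
d7 = 13/2
endpoint = (-13/2, -13/2)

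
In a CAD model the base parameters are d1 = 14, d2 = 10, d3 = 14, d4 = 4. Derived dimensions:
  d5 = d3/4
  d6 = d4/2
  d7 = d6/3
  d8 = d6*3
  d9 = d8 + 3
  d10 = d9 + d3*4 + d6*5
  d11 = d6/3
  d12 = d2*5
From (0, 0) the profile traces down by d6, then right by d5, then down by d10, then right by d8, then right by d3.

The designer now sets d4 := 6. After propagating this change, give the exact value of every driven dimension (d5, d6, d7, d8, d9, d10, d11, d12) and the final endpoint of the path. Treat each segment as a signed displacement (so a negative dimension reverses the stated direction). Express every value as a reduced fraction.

d5 = 7/2
d6 = 3
d7 = 1
d8 = 9
d9 = 12
d10 = 83
d11 = 1
d12 = 50
endpoint = (53/2, -86)

Apply edit: d4 := 6
  d5 = d3/4 = 7/2
  d6 = d4/2 = 3
  d7 = d6/3 = 1
  d8 = d6*3 = 9
  d9 = d8 + 3 = 12
  d10 = d9 + d3*4 + d6*5 = 83
  d11 = d6/3 = 1
  d12 = d2*5 = 50
Walk from origin (0, 0):
  seg 1: down by d6 = 3 → (0, -3)
  seg 2: right by d5 = 7/2 → (7/2, -3)
  seg 3: down by d10 = 83 → (7/2, -86)
  seg 4: right by d8 = 9 → (25/2, -86)
  seg 5: right by d3 = 14 → (53/2, -86)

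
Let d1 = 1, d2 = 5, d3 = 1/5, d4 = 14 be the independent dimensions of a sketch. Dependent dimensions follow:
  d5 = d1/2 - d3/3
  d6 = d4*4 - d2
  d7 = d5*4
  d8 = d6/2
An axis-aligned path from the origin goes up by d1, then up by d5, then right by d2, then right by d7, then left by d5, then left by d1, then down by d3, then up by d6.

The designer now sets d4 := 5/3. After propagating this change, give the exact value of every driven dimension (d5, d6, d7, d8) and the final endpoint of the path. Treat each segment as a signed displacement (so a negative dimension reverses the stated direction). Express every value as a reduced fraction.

d5 = 13/30
d6 = 5/3
d7 = 26/15
d8 = 5/6
endpoint = (53/10, 29/10)

Apply edit: d4 := 5/3
  d5 = d1/2 - d3/3 = 13/30
  d6 = d4*4 - d2 = 5/3
  d7 = d5*4 = 26/15
  d8 = d6/2 = 5/6
Walk from origin (0, 0):
  seg 1: up by d1 = 1 → (0, 1)
  seg 2: up by d5 = 13/30 → (0, 43/30)
  seg 3: right by d2 = 5 → (5, 43/30)
  seg 4: right by d7 = 26/15 → (101/15, 43/30)
  seg 5: left by d5 = 13/30 → (63/10, 43/30)
  seg 6: left by d1 = 1 → (53/10, 43/30)
  seg 7: down by d3 = 1/5 → (53/10, 37/30)
  seg 8: up by d6 = 5/3 → (53/10, 29/10)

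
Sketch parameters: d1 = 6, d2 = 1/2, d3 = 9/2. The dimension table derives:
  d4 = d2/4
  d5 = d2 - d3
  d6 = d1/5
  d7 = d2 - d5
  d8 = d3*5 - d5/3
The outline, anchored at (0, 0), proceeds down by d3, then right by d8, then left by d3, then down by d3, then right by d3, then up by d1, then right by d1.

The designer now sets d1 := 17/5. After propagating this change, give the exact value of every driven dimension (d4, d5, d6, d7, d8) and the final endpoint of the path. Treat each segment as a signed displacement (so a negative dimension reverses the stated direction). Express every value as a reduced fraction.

Apply edit: d1 := 17/5
  d4 = d2/4 = 1/8
  d5 = d2 - d3 = -4
  d6 = d1/5 = 17/25
  d7 = d2 - d5 = 9/2
  d8 = d3*5 - d5/3 = 143/6
Walk from origin (0, 0):
  seg 1: down by d3 = 9/2 → (0, -9/2)
  seg 2: right by d8 = 143/6 → (143/6, -9/2)
  seg 3: left by d3 = 9/2 → (58/3, -9/2)
  seg 4: down by d3 = 9/2 → (58/3, -9)
  seg 5: right by d3 = 9/2 → (143/6, -9)
  seg 6: up by d1 = 17/5 → (143/6, -28/5)
  seg 7: right by d1 = 17/5 → (817/30, -28/5)

d4 = 1/8
d5 = -4
d6 = 17/25
d7 = 9/2
d8 = 143/6
endpoint = (817/30, -28/5)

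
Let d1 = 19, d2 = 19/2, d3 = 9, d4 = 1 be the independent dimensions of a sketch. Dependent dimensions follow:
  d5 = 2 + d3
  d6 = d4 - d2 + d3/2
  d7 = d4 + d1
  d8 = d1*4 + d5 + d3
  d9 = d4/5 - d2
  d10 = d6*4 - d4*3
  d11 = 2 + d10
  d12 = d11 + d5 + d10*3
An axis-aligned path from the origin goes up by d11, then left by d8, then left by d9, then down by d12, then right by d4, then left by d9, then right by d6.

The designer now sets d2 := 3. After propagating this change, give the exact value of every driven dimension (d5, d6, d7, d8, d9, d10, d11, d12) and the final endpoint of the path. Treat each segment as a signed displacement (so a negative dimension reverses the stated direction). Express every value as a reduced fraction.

d5 = 11
d6 = 5/2
d7 = 20
d8 = 96
d9 = -14/5
d10 = 7
d11 = 9
d12 = 41
endpoint = (-869/10, -32)

Apply edit: d2 := 3
  d5 = 2 + d3 = 11
  d6 = d4 - d2 + d3/2 = 5/2
  d7 = d4 + d1 = 20
  d8 = d1*4 + d5 + d3 = 96
  d9 = d4/5 - d2 = -14/5
  d10 = d6*4 - d4*3 = 7
  d11 = 2 + d10 = 9
  d12 = d11 + d5 + d10*3 = 41
Walk from origin (0, 0):
  seg 1: up by d11 = 9 → (0, 9)
  seg 2: left by d8 = 96 → (-96, 9)
  seg 3: left by d9 = -14/5 → (-466/5, 9)
  seg 4: down by d12 = 41 → (-466/5, -32)
  seg 5: right by d4 = 1 → (-461/5, -32)
  seg 6: left by d9 = -14/5 → (-447/5, -32)
  seg 7: right by d6 = 5/2 → (-869/10, -32)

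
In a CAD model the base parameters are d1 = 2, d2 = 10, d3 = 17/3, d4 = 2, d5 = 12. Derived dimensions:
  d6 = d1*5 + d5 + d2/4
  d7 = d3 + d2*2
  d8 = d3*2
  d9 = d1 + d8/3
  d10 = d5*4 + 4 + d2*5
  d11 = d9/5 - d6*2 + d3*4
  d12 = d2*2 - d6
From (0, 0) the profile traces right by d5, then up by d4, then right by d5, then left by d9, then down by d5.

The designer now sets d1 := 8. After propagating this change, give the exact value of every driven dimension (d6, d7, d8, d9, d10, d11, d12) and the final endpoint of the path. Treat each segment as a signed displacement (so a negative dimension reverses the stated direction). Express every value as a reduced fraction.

d6 = 109/2
d7 = 77/3
d8 = 34/3
d9 = 106/9
d10 = 102
d11 = -3779/45
d12 = -69/2
endpoint = (110/9, -10)

Apply edit: d1 := 8
  d6 = d1*5 + d5 + d2/4 = 109/2
  d7 = d3 + d2*2 = 77/3
  d8 = d3*2 = 34/3
  d9 = d1 + d8/3 = 106/9
  d10 = d5*4 + 4 + d2*5 = 102
  d11 = d9/5 - d6*2 + d3*4 = -3779/45
  d12 = d2*2 - d6 = -69/2
Walk from origin (0, 0):
  seg 1: right by d5 = 12 → (12, 0)
  seg 2: up by d4 = 2 → (12, 2)
  seg 3: right by d5 = 12 → (24, 2)
  seg 4: left by d9 = 106/9 → (110/9, 2)
  seg 5: down by d5 = 12 → (110/9, -10)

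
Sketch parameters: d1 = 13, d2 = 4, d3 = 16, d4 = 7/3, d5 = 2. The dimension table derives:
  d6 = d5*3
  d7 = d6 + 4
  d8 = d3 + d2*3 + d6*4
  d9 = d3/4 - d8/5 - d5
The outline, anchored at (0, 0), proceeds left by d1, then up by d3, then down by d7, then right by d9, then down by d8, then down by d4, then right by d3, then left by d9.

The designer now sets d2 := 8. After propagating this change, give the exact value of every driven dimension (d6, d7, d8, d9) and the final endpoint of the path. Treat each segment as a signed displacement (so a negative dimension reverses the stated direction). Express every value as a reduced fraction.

Apply edit: d2 := 8
  d6 = d5*3 = 6
  d7 = d6 + 4 = 10
  d8 = d3 + d2*3 + d6*4 = 64
  d9 = d3/4 - d8/5 - d5 = -54/5
Walk from origin (0, 0):
  seg 1: left by d1 = 13 → (-13, 0)
  seg 2: up by d3 = 16 → (-13, 16)
  seg 3: down by d7 = 10 → (-13, 6)
  seg 4: right by d9 = -54/5 → (-119/5, 6)
  seg 5: down by d8 = 64 → (-119/5, -58)
  seg 6: down by d4 = 7/3 → (-119/5, -181/3)
  seg 7: right by d3 = 16 → (-39/5, -181/3)
  seg 8: left by d9 = -54/5 → (3, -181/3)

d6 = 6
d7 = 10
d8 = 64
d9 = -54/5
endpoint = (3, -181/3)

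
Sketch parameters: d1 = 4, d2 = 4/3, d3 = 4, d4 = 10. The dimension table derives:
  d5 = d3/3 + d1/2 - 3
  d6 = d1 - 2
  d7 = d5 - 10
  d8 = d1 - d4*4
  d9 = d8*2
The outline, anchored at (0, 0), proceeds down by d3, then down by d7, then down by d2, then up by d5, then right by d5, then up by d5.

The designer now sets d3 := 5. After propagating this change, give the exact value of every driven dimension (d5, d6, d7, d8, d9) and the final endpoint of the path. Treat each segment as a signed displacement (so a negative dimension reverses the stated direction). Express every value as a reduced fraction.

Apply edit: d3 := 5
  d5 = d3/3 + d1/2 - 3 = 2/3
  d6 = d1 - 2 = 2
  d7 = d5 - 10 = -28/3
  d8 = d1 - d4*4 = -36
  d9 = d8*2 = -72
Walk from origin (0, 0):
  seg 1: down by d3 = 5 → (0, -5)
  seg 2: down by d7 = -28/3 → (0, 13/3)
  seg 3: down by d2 = 4/3 → (0, 3)
  seg 4: up by d5 = 2/3 → (0, 11/3)
  seg 5: right by d5 = 2/3 → (2/3, 11/3)
  seg 6: up by d5 = 2/3 → (2/3, 13/3)

d5 = 2/3
d6 = 2
d7 = -28/3
d8 = -36
d9 = -72
endpoint = (2/3, 13/3)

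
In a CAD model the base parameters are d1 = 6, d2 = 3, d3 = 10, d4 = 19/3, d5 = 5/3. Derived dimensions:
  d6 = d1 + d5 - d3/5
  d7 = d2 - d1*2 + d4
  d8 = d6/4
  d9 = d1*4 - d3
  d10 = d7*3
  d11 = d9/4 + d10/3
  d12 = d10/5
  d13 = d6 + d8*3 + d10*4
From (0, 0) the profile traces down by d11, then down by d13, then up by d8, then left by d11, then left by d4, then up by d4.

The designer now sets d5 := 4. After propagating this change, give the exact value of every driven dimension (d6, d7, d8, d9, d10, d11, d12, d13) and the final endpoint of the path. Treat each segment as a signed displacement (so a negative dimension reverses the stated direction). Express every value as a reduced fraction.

d6 = 8
d7 = -8/3
d8 = 2
d9 = 14
d10 = -8
d11 = 5/6
d12 = -8/5
d13 = -18
endpoint = (-43/6, 51/2)

Apply edit: d5 := 4
  d6 = d1 + d5 - d3/5 = 8
  d7 = d2 - d1*2 + d4 = -8/3
  d8 = d6/4 = 2
  d9 = d1*4 - d3 = 14
  d10 = d7*3 = -8
  d11 = d9/4 + d10/3 = 5/6
  d12 = d10/5 = -8/5
  d13 = d6 + d8*3 + d10*4 = -18
Walk from origin (0, 0):
  seg 1: down by d11 = 5/6 → (0, -5/6)
  seg 2: down by d13 = -18 → (0, 103/6)
  seg 3: up by d8 = 2 → (0, 115/6)
  seg 4: left by d11 = 5/6 → (-5/6, 115/6)
  seg 5: left by d4 = 19/3 → (-43/6, 115/6)
  seg 6: up by d4 = 19/3 → (-43/6, 51/2)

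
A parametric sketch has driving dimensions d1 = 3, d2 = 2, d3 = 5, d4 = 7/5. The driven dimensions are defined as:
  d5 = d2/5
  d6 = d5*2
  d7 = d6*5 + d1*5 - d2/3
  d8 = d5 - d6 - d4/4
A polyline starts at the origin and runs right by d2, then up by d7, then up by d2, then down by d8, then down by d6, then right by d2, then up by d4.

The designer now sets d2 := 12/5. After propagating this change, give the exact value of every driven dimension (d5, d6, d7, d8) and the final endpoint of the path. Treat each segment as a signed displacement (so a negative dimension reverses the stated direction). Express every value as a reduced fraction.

d5 = 12/25
d6 = 24/25
d7 = 19
d8 = -83/100
endpoint = (24/5, 2267/100)

Apply edit: d2 := 12/5
  d5 = d2/5 = 12/25
  d6 = d5*2 = 24/25
  d7 = d6*5 + d1*5 - d2/3 = 19
  d8 = d5 - d6 - d4/4 = -83/100
Walk from origin (0, 0):
  seg 1: right by d2 = 12/5 → (12/5, 0)
  seg 2: up by d7 = 19 → (12/5, 19)
  seg 3: up by d2 = 12/5 → (12/5, 107/5)
  seg 4: down by d8 = -83/100 → (12/5, 2223/100)
  seg 5: down by d6 = 24/25 → (12/5, 2127/100)
  seg 6: right by d2 = 12/5 → (24/5, 2127/100)
  seg 7: up by d4 = 7/5 → (24/5, 2267/100)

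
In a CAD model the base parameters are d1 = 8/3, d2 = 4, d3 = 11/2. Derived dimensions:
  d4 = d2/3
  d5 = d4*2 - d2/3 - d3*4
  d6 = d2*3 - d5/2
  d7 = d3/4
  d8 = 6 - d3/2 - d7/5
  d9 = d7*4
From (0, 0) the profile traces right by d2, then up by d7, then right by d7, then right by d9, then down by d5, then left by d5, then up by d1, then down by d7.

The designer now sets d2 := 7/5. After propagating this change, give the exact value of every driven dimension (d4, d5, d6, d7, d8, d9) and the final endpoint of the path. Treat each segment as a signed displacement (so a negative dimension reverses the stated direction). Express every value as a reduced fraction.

Apply edit: d2 := 7/5
  d4 = d2/3 = 7/15
  d5 = d4*2 - d2/3 - d3*4 = -323/15
  d6 = d2*3 - d5/2 = 449/30
  d7 = d3/4 = 11/8
  d8 = 6 - d3/2 - d7/5 = 119/40
  d9 = d7*4 = 11/2
Walk from origin (0, 0):
  seg 1: right by d2 = 7/5 → (7/5, 0)
  seg 2: up by d7 = 11/8 → (7/5, 11/8)
  seg 3: right by d7 = 11/8 → (111/40, 11/8)
  seg 4: right by d9 = 11/2 → (331/40, 11/8)
  seg 5: down by d5 = -323/15 → (331/40, 2749/120)
  seg 6: left by d5 = -323/15 → (3577/120, 2749/120)
  seg 7: up by d1 = 8/3 → (3577/120, 1023/40)
  seg 8: down by d7 = 11/8 → (3577/120, 121/5)

d4 = 7/15
d5 = -323/15
d6 = 449/30
d7 = 11/8
d8 = 119/40
d9 = 11/2
endpoint = (3577/120, 121/5)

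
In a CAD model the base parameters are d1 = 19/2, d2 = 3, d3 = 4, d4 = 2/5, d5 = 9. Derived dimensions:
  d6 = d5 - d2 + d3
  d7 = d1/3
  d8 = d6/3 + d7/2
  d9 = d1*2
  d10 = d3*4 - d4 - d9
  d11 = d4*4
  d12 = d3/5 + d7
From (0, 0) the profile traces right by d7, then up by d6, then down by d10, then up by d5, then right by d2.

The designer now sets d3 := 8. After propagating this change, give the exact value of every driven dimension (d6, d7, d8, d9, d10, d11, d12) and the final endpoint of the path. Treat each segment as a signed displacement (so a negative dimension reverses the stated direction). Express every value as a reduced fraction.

Apply edit: d3 := 8
  d6 = d5 - d2 + d3 = 14
  d7 = d1/3 = 19/6
  d8 = d6/3 + d7/2 = 25/4
  d9 = d1*2 = 19
  d10 = d3*4 - d4 - d9 = 63/5
  d11 = d4*4 = 8/5
  d12 = d3/5 + d7 = 143/30
Walk from origin (0, 0):
  seg 1: right by d7 = 19/6 → (19/6, 0)
  seg 2: up by d6 = 14 → (19/6, 14)
  seg 3: down by d10 = 63/5 → (19/6, 7/5)
  seg 4: up by d5 = 9 → (19/6, 52/5)
  seg 5: right by d2 = 3 → (37/6, 52/5)

d6 = 14
d7 = 19/6
d8 = 25/4
d9 = 19
d10 = 63/5
d11 = 8/5
d12 = 143/30
endpoint = (37/6, 52/5)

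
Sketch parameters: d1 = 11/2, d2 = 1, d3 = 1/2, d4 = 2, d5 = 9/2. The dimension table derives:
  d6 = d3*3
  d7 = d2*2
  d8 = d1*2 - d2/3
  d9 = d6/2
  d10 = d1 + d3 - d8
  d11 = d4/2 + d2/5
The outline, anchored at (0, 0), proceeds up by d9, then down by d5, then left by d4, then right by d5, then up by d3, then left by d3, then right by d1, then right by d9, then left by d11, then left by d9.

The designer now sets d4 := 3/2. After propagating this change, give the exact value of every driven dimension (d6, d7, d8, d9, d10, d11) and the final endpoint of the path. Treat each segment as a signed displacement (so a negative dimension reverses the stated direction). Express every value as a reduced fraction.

d6 = 3/2
d7 = 2
d8 = 32/3
d9 = 3/4
d10 = -14/3
d11 = 19/20
endpoint = (141/20, -13/4)

Apply edit: d4 := 3/2
  d6 = d3*3 = 3/2
  d7 = d2*2 = 2
  d8 = d1*2 - d2/3 = 32/3
  d9 = d6/2 = 3/4
  d10 = d1 + d3 - d8 = -14/3
  d11 = d4/2 + d2/5 = 19/20
Walk from origin (0, 0):
  seg 1: up by d9 = 3/4 → (0, 3/4)
  seg 2: down by d5 = 9/2 → (0, -15/4)
  seg 3: left by d4 = 3/2 → (-3/2, -15/4)
  seg 4: right by d5 = 9/2 → (3, -15/4)
  seg 5: up by d3 = 1/2 → (3, -13/4)
  seg 6: left by d3 = 1/2 → (5/2, -13/4)
  seg 7: right by d1 = 11/2 → (8, -13/4)
  seg 8: right by d9 = 3/4 → (35/4, -13/4)
  seg 9: left by d11 = 19/20 → (39/5, -13/4)
  seg 10: left by d9 = 3/4 → (141/20, -13/4)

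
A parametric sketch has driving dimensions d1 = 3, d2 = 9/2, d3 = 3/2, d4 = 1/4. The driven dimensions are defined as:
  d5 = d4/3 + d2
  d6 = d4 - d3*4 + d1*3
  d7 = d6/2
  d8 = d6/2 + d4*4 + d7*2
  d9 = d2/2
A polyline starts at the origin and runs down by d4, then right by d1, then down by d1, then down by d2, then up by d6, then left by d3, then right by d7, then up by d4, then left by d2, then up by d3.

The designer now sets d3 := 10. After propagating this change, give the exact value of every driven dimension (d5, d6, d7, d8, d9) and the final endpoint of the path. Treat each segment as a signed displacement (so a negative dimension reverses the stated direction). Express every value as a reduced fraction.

Apply edit: d3 := 10
  d5 = d4/3 + d2 = 55/12
  d6 = d4 - d3*4 + d1*3 = -123/4
  d7 = d6/2 = -123/8
  d8 = d6/2 + d4*4 + d7*2 = -361/8
  d9 = d2/2 = 9/4
Walk from origin (0, 0):
  seg 1: down by d4 = 1/4 → (0, -1/4)
  seg 2: right by d1 = 3 → (3, -1/4)
  seg 3: down by d1 = 3 → (3, -13/4)
  seg 4: down by d2 = 9/2 → (3, -31/4)
  seg 5: up by d6 = -123/4 → (3, -77/2)
  seg 6: left by d3 = 10 → (-7, -77/2)
  seg 7: right by d7 = -123/8 → (-179/8, -77/2)
  seg 8: up by d4 = 1/4 → (-179/8, -153/4)
  seg 9: left by d2 = 9/2 → (-215/8, -153/4)
  seg 10: up by d3 = 10 → (-215/8, -113/4)

d5 = 55/12
d6 = -123/4
d7 = -123/8
d8 = -361/8
d9 = 9/4
endpoint = (-215/8, -113/4)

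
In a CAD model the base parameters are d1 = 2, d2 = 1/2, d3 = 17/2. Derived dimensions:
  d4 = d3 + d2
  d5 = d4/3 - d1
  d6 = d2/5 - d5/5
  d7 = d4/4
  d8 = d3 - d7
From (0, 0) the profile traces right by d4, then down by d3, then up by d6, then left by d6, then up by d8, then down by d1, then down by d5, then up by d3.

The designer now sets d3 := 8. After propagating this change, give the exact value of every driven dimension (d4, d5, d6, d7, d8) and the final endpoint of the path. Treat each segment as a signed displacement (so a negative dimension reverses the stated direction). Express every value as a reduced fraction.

Apply edit: d3 := 8
  d4 = d3 + d2 = 17/2
  d5 = d4/3 - d1 = 5/6
  d6 = d2/5 - d5/5 = -1/15
  d7 = d4/4 = 17/8
  d8 = d3 - d7 = 47/8
Walk from origin (0, 0):
  seg 1: right by d4 = 17/2 → (17/2, 0)
  seg 2: down by d3 = 8 → (17/2, -8)
  seg 3: up by d6 = -1/15 → (17/2, -121/15)
  seg 4: left by d6 = -1/15 → (257/30, -121/15)
  seg 5: up by d8 = 47/8 → (257/30, -263/120)
  seg 6: down by d1 = 2 → (257/30, -503/120)
  seg 7: down by d5 = 5/6 → (257/30, -201/40)
  seg 8: up by d3 = 8 → (257/30, 119/40)

d4 = 17/2
d5 = 5/6
d6 = -1/15
d7 = 17/8
d8 = 47/8
endpoint = (257/30, 119/40)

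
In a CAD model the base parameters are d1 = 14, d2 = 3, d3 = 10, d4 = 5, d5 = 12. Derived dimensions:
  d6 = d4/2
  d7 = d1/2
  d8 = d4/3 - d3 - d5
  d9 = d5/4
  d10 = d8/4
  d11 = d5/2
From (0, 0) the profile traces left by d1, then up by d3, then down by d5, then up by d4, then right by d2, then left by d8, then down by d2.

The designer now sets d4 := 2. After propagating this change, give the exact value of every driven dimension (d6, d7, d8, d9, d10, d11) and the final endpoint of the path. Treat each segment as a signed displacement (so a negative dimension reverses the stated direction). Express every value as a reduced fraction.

Apply edit: d4 := 2
  d6 = d4/2 = 1
  d7 = d1/2 = 7
  d8 = d4/3 - d3 - d5 = -64/3
  d9 = d5/4 = 3
  d10 = d8/4 = -16/3
  d11 = d5/2 = 6
Walk from origin (0, 0):
  seg 1: left by d1 = 14 → (-14, 0)
  seg 2: up by d3 = 10 → (-14, 10)
  seg 3: down by d5 = 12 → (-14, -2)
  seg 4: up by d4 = 2 → (-14, 0)
  seg 5: right by d2 = 3 → (-11, 0)
  seg 6: left by d8 = -64/3 → (31/3, 0)
  seg 7: down by d2 = 3 → (31/3, -3)

d6 = 1
d7 = 7
d8 = -64/3
d9 = 3
d10 = -16/3
d11 = 6
endpoint = (31/3, -3)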